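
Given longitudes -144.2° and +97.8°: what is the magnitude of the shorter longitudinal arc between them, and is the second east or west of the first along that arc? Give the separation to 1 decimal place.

118.0° west

Raw difference: 97.8 − -144.2 = 242.0°.
Normalise into (−180°, 180°]: 242.0° − 360° = -118.0°.
Negative ⇒ the second point lies to the west; separation 118.0°.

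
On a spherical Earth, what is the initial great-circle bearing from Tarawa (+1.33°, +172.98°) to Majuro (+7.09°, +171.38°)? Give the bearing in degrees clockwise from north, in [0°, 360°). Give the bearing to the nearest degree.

345°

Δλ = 171.38 − 172.98 = -1.60°.
θ = atan2( sin Δλ · cos φ₂ , cos φ₁ · sin φ₂ − sin φ₁ · cos φ₂ · cos Δλ )
  = atan2(-0.02771, 0.10037) = -15.433° → normalised to [0°, 360°): 344.567°.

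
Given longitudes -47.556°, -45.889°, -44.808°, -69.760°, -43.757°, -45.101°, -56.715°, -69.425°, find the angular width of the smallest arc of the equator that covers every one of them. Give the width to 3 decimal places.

Sort the longitudes: -69.760°, -69.425°, -56.715°, -47.556°, -45.889°, -45.101°, -44.808°, -43.757°.
Eastward gaps between consecutive values (wrapping around): 0.335°, 12.710°, 9.159°, 1.667°, 0.788°, 0.293°, 1.051°, 333.997°.
Largest gap = 333.997° ⇒ minimal covering band is its complement: 360° − 333.997° = 26.003°.
Band runs from -69.760° eastward to -43.757°.

26.003°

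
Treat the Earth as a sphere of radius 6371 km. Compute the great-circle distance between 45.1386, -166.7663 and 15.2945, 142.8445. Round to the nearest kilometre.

Δλ = 142.8445 − -166.7663 = 309.6108°; wrapped into (−180°, 180°]: -50.3892°.
Δφ = 15.2945 − 45.1386 = -29.8441°.
a = sin²(Δφ/2) + cos φ₁ · cos φ₂ · sin²(Δλ/2) = 0.189610.
c = 2·atan2(√a, √(1−a)) = 0.90106 rad → d = 6371·c ≈ 5740.64 km.

5741 km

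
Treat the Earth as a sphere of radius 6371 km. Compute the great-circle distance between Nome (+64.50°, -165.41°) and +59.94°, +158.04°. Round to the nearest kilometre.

1931 km

Δλ = 158.04 − -165.41 = 323.45°; wrapped into (−180°, 180°]: -36.55°.
Δφ = 59.94 − 64.50 = -4.56°.
a = sin²(Δφ/2) + cos φ₁ · cos φ₂ · sin²(Δλ/2) = 0.022787.
c = 2·atan2(√a, √(1−a)) = 0.30307 rad → d = 6371·c ≈ 1930.85 km.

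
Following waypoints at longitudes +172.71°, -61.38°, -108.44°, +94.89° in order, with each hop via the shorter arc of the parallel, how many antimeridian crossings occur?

2

Leg 1: +172.71° → -61.38°, shortest Δλ = 125.91° (east) — crosses 180°.
Leg 2: -61.38° → -108.44°, shortest Δλ = -47.06° (west) — does not cross 180°.
Leg 3: -108.44° → +94.89°, shortest Δλ = -156.67° (west) — crosses 180°.
Total crossings: 2.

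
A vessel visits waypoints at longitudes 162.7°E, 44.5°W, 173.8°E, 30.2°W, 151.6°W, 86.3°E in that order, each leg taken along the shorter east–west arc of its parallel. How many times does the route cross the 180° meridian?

4

Leg 1: +162.7° → -44.5°, shortest Δλ = 152.8° (east) — crosses 180°.
Leg 2: -44.5° → +173.8°, shortest Δλ = -141.7° (west) — crosses 180°.
Leg 3: +173.8° → -30.2°, shortest Δλ = 156.0° (east) — crosses 180°.
Leg 4: -30.2° → -151.6°, shortest Δλ = -121.4° (west) — does not cross 180°.
Leg 5: -151.6° → +86.3°, shortest Δλ = -122.1° (west) — crosses 180°.
Total crossings: 4.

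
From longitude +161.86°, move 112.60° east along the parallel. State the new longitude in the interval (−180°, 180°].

-85.54°

Start at +161.86°; shift +112.60° → +274.46°.
+274.46° lies outside (−180°, 180°]; subtract 360° → -85.54°.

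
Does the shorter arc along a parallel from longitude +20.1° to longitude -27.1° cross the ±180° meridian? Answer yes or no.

No

Signed shortest Δλ = ((-27.1 − 20.1 + 180) mod 360) − 180 = -47.2°.
Going west by 47.2° from +20.1° reaches -27.1° without touching 180°.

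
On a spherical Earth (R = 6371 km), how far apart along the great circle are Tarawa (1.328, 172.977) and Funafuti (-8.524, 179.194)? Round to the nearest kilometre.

Δλ = 179.194 − 172.977 = 6.217°.
Δφ = -8.524 − 1.328 = -9.852°.
a = sin²(Δφ/2) + cos φ₁ · cos φ₂ · sin²(Δλ/2) = 0.010281.
c = 2·atan2(√a, √(1−a)) = 0.20314 rad → d = 6371·c ≈ 1294.19 km.

1294 km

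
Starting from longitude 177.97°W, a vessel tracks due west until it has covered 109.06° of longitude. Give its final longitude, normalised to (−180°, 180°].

Start at -177.97°; shift −109.06° → -287.03°.
-287.03° lies outside (−180°, 180°]; add 360° → +72.97°.

72.97°E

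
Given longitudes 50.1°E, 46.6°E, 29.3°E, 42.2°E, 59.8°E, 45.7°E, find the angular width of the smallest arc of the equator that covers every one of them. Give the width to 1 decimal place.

30.5°

Sort the longitudes: +29.3°, +42.2°, +45.7°, +46.6°, +50.1°, +59.8°.
Eastward gaps between consecutive values (wrapping around): 12.9°, 3.5°, 0.9°, 3.5°, 9.7°, 329.5°.
Largest gap = 329.5° ⇒ minimal covering band is its complement: 360° − 329.5° = 30.5°.
Band runs from +29.3° eastward to +59.8°.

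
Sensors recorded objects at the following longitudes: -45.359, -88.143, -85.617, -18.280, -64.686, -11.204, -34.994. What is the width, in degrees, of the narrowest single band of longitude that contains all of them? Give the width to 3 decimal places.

Sort the longitudes: -88.143°, -85.617°, -64.686°, -45.359°, -34.994°, -18.280°, -11.204°.
Eastward gaps between consecutive values (wrapping around): 2.526°, 20.931°, 19.327°, 10.365°, 16.714°, 7.076°, 283.061°.
Largest gap = 283.061° ⇒ minimal covering band is its complement: 360° − 283.061° = 76.939°.
Band runs from -88.143° eastward to -11.204°.

76.939°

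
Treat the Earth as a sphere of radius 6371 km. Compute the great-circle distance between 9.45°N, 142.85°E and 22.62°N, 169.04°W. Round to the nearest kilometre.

5320 km

Δλ = -169.04 − 142.85 = -311.89°; wrapped into (−180°, 180°]: 48.11°.
Δφ = 22.62 − 9.45 = 13.17°.
a = sin²(Δφ/2) + cos φ₁ · cos φ₂ · sin²(Δλ/2) = 0.164437.
c = 2·atan2(√a, √(1−a)) = 0.83507 rad → d = 6371·c ≈ 5320.24 km.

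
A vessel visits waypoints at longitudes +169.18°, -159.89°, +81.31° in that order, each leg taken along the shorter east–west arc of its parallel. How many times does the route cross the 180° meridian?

2

Leg 1: +169.18° → -159.89°, shortest Δλ = 30.93° (east) — crosses 180°.
Leg 2: -159.89° → +81.31°, shortest Δλ = -118.8° (west) — crosses 180°.
Total crossings: 2.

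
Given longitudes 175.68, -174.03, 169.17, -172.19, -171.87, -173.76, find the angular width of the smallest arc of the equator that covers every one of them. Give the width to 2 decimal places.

18.96°

Sort the longitudes: -174.03°, -173.76°, -172.19°, -171.87°, +169.17°, +175.68°.
Eastward gaps between consecutive values (wrapping around): 0.27°, 1.57°, 0.32°, 341.04°, 6.51°, 10.29°.
Largest gap = 341.04° ⇒ minimal covering band is its complement: 360° − 341.04° = 18.96°.
Band runs from +169.17° eastward to -171.87°, crossing the antimeridian.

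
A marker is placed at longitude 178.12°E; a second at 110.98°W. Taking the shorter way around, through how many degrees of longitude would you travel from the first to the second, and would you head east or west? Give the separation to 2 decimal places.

Raw difference: -110.98 − 178.12 = -289.1°.
Normalise into (−180°, 180°]: -289.1° + 360° = 70.9°.
Positive ⇒ the second point lies to the east; separation 70.90°.

70.90° east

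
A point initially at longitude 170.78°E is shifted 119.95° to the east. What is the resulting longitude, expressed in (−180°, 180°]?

69.27°W

Start at +170.78°; shift +119.95° → +290.73°.
+290.73° lies outside (−180°, 180°]; subtract 360° → -69.27°.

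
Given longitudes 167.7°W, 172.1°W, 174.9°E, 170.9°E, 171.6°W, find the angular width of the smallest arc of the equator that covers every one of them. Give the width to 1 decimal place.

21.4°

Sort the longitudes: -172.1°, -171.6°, -167.7°, +170.9°, +174.9°.
Eastward gaps between consecutive values (wrapping around): 0.5°, 3.9°, 338.6°, 4.0°, 13.0°.
Largest gap = 338.6° ⇒ minimal covering band is its complement: 360° − 338.6° = 21.4°.
Band runs from +170.9° eastward to -167.7°, crossing the antimeridian.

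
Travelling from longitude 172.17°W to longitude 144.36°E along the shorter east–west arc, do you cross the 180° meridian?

Yes

Naïve |144.36 − -172.17| = 316.53° > 180°, so the shorter arc goes the other way round — across 180°.
Signed shortest Δλ = ((144.36 − -172.17 + 180) mod 360) − 180 = -43.47°.
Going west by 43.47° from -172.17° passes through 180° before reaching +144.36°.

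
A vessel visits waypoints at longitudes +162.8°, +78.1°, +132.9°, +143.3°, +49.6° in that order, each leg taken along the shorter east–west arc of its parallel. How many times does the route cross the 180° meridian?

0

Leg 1: +162.8° → +78.1°, shortest Δλ = -84.7° (west) — does not cross 180°.
Leg 2: +78.1° → +132.9°, shortest Δλ = 54.8° (east) — does not cross 180°.
Leg 3: +132.9° → +143.3°, shortest Δλ = 10.4° (east) — does not cross 180°.
Leg 4: +143.3° → +49.6°, shortest Δλ = -93.7° (west) — does not cross 180°.
Total crossings: 0.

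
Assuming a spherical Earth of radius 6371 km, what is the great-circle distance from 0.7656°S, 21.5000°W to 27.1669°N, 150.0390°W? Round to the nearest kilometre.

Δλ = -150.0390 − -21.5000 = -128.5390°.
Δφ = 27.1669 − -0.7656 = 27.9325°.
a = sin²(Δφ/2) + cos φ₁ · cos φ₂ · sin²(Δλ/2) = 0.780182.
c = 2·atan2(√a, √(1−a)) = 2.16562 rad → d = 6371·c ≈ 13797.18 km.

13797 km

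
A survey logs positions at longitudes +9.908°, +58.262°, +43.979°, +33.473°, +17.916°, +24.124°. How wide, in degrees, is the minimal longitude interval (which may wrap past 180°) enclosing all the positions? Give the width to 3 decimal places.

48.354°

Sort the longitudes: +9.908°, +17.916°, +24.124°, +33.473°, +43.979°, +58.262°.
Eastward gaps between consecutive values (wrapping around): 8.008°, 6.208°, 9.349°, 10.506°, 14.283°, 311.646°.
Largest gap = 311.646° ⇒ minimal covering band is its complement: 360° − 311.646° = 48.354°.
Band runs from +9.908° eastward to +58.262°.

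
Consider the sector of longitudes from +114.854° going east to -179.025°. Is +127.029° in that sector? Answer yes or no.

Yes

Band width going east from +114.854° to -179.025°: ((-179.025 − 114.854) mod 360) = 66.121°.
Offset of +127.029° east of the west edge: ((127.029 − 114.854) mod 360) = 12.175°.
12.175° ≤ 66.121° ⇒ inside.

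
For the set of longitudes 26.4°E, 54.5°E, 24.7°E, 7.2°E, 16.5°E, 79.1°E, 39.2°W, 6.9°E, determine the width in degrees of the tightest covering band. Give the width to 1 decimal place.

118.3°

Sort the longitudes: -39.2°, +6.9°, +7.2°, +16.5°, +24.7°, +26.4°, +54.5°, +79.1°.
Eastward gaps between consecutive values (wrapping around): 46.1°, 0.3°, 9.3°, 8.2°, 1.7°, 28.1°, 24.6°, 241.7°.
Largest gap = 241.7° ⇒ minimal covering band is its complement: 360° − 241.7° = 118.3°.
Band runs from -39.2° eastward to +79.1°.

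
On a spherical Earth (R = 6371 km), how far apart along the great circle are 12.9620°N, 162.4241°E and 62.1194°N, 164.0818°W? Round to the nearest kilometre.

6079 km

Δλ = -164.0818 − 162.4241 = -326.5059°; wrapped into (−180°, 180°]: 33.4941°.
Δφ = 62.1194 − 12.9620 = 49.1574°.
a = sin²(Δφ/2) + cos φ₁ · cos φ₂ · sin²(Δλ/2) = 0.210846.
c = 2·atan2(√a, √(1−a)) = 0.95414 rad → d = 6371·c ≈ 6078.84 km.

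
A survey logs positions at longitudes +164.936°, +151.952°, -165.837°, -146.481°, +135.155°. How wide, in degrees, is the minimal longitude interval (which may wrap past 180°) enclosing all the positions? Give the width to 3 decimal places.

Sort the longitudes: -165.837°, -146.481°, +135.155°, +151.952°, +164.936°.
Eastward gaps between consecutive values (wrapping around): 19.356°, 281.636°, 16.797°, 12.984°, 29.227°.
Largest gap = 281.636° ⇒ minimal covering band is its complement: 360° − 281.636° = 78.364°.
Band runs from +135.155° eastward to -146.481°, crossing the antimeridian.

78.364°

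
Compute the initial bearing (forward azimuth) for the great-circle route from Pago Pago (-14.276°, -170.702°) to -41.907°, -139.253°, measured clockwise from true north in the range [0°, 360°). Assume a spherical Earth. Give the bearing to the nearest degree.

Δλ = -139.253 − -170.702 = 31.449°.
θ = atan2( sin Δλ · cos φ₂ , cos φ₁ · sin φ₂ − sin φ₁ · cos φ₂ · cos Δλ )
  = atan2(0.38829, -0.49073) = 141.647° → normalised to [0°, 360°): 141.647°.

142°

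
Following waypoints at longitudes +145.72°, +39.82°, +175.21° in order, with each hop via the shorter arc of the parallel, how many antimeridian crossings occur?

Leg 1: +145.72° → +39.82°, shortest Δλ = -105.9° (west) — does not cross 180°.
Leg 2: +39.82° → +175.21°, shortest Δλ = 135.39° (east) — does not cross 180°.
Total crossings: 0.

0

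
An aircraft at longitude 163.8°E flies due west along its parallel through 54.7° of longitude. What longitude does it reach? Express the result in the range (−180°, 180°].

109.1°E

Start at +163.8°; shift −54.7° → +109.1°.
+109.1° already lies in (−180°, 180°].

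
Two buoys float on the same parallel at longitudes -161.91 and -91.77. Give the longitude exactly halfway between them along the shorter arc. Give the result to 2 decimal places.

Signed shortest Δλ from -161.91° to -91.77° is +70.14°.
Midpoint longitude = -161.91° + (+70.14°)/2 = -161.91° + 35.07° = -126.84°.

-126.84°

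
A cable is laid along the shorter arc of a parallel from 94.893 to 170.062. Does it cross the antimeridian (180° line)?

No

Signed shortest Δλ = ((170.062 − 94.893 + 180) mod 360) − 180 = 75.169°.
Going east by 75.169° from +94.893° reaches +170.062° without touching 180°.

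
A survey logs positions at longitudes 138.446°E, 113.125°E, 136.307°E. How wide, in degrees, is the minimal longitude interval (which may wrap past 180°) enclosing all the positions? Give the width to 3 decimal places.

Sort the longitudes: +113.125°, +136.307°, +138.446°.
Eastward gaps between consecutive values (wrapping around): 23.182°, 2.139°, 334.679°.
Largest gap = 334.679° ⇒ minimal covering band is its complement: 360° − 334.679° = 25.321°.
Band runs from +113.125° eastward to +138.446°.

25.321°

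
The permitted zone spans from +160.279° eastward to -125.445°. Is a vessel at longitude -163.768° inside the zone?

Band width going east from +160.279° to -125.445°: ((-125.445 − 160.279) mod 360) = 74.276°.
Offset of -163.768° east of the west edge: ((-163.768 − 160.279) mod 360) = 35.953°.
35.953° ≤ 74.276° ⇒ inside.

Yes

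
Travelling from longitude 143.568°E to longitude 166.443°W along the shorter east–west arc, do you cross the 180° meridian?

Naïve |-166.443 − 143.568| = 310.011° > 180°, so the shorter arc goes the other way round — across 180°.
Signed shortest Δλ = ((-166.443 − 143.568 + 180) mod 360) − 180 = 49.989°.
Going east by 49.989° from +143.568° passes through 180° before reaching -166.443°.

Yes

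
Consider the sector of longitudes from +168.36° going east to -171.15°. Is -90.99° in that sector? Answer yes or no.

No

Band width going east from +168.36° to -171.15°: ((-171.15 − 168.36) mod 360) = 20.49°.
Offset of -90.99° east of the west edge: ((-90.99 − 168.36) mod 360) = 100.65°.
100.65° > 20.49° ⇒ outside.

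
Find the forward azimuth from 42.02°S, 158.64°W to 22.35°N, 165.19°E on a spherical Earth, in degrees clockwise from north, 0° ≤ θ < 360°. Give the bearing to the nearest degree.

Δλ = 165.19 − -158.64 = 323.83°; wrapped into (−180°, 180°]: -36.17°.
θ = atan2( sin Δλ · cos φ₂ , cos φ₁ · sin φ₂ − sin φ₁ · cos φ₂ · cos Δλ )
  = atan2(-0.54585, 0.78229) = -34.906° → normalised to [0°, 360°): 325.094°.

325°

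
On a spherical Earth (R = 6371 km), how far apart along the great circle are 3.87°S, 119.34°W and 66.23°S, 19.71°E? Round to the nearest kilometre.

Δλ = 19.71 − -119.34 = 139.05°.
Δφ = -66.23 − -3.87 = -62.36°.
a = sin²(Δφ/2) + cos φ₁ · cos φ₂ · sin²(Δλ/2) = 0.620983.
c = 2·atan2(√a, √(1−a)) = 1.81519 rad → d = 6371·c ≈ 11564.57 km.

11565 km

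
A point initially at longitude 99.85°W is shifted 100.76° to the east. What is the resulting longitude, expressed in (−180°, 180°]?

0.91°E

Start at -99.85°; shift +100.76° → +0.91°.
+0.91° already lies in (−180°, 180°].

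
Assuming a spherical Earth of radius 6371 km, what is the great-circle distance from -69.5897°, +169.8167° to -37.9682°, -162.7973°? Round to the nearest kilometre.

3874 km

Δλ = -162.7973 − 169.8167 = -332.6140°; wrapped into (−180°, 180°]: 27.3860°.
Δφ = -37.9682 − -69.5897 = 31.6215°.
a = sin²(Δφ/2) + cos φ₁ · cos φ₂ · sin²(Δλ/2) = 0.089641.
c = 2·atan2(√a, √(1−a)) = 0.60813 rad → d = 6371·c ≈ 3874.39 km.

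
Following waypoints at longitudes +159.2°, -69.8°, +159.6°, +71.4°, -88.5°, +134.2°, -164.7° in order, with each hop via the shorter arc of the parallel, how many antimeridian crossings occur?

Leg 1: +159.2° → -69.8°, shortest Δλ = 131.0° (east) — crosses 180°.
Leg 2: -69.8° → +159.6°, shortest Δλ = -130.6° (west) — crosses 180°.
Leg 3: +159.6° → +71.4°, shortest Δλ = -88.2° (west) — does not cross 180°.
Leg 4: +71.4° → -88.5°, shortest Δλ = -159.9° (west) — does not cross 180°.
Leg 5: -88.5° → +134.2°, shortest Δλ = -137.3° (west) — crosses 180°.
Leg 6: +134.2° → -164.7°, shortest Δλ = 61.1° (east) — crosses 180°.
Total crossings: 4.

4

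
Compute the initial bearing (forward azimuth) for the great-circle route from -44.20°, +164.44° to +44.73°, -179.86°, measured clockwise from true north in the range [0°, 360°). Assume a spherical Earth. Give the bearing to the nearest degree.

Δλ = -179.86 − 164.44 = -344.30°; wrapped into (−180°, 180°]: 15.70°.
θ = atan2( sin Δλ · cos φ₂ , cos φ₁ · sin φ₂ − sin φ₁ · cos φ₂ · cos Δλ )
  = atan2(0.19224, 0.98135) = 11.084° → normalised to [0°, 360°): 11.084°.

11°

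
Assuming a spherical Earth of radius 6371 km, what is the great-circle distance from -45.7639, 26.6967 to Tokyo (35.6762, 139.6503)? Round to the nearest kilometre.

14423 km

Δλ = 139.6503 − 26.6967 = 112.9536°.
Δφ = 35.6762 − -45.7639 = 81.4401°.
a = sin²(Δφ/2) + cos φ₁ · cos φ₂ · sin²(Δλ/2) = 0.819425.
c = 2·atan2(√a, √(1−a)) = 2.26380 rad → d = 6371·c ≈ 14422.67 km.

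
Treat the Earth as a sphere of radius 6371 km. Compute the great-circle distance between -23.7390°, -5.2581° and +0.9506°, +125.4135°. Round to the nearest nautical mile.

7631 nmi

Δλ = 125.4135 − -5.2581 = 130.6716°.
Δφ = 0.9506 − -23.7390 = 24.6896°.
a = sin²(Δφ/2) + cos φ₁ · cos φ₂ · sin²(Δλ/2) = 0.801588.
c = 2·atan2(√a, √(1−a)) = 2.21827 rad → d = 6371·c ≈ 14132.62 km ≈ 7631.00 nmi.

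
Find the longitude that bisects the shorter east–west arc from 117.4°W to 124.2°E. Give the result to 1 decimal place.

176.6°W

Signed shortest Δλ from -117.4° to +124.2° is -118.4°.
Midpoint longitude = -117.4° + (-118.4°)/2 = -117.4° − 59.2° = -176.6°.
(The naïve average (-117.4 + +124.2)/2 = 3.4° is on the wrong side of the globe.)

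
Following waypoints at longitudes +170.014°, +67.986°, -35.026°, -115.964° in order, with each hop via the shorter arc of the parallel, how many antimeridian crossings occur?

Leg 1: +170.014° → +67.986°, shortest Δλ = -102.028° (west) — does not cross 180°.
Leg 2: +67.986° → -35.026°, shortest Δλ = -103.012° (west) — does not cross 180°.
Leg 3: -35.026° → -115.964°, shortest Δλ = -80.938° (west) — does not cross 180°.
Total crossings: 0.

0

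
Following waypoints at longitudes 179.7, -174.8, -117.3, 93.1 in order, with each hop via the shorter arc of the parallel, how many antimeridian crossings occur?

2

Leg 1: +179.7° → -174.8°, shortest Δλ = 5.5° (east) — crosses 180°.
Leg 2: -174.8° → -117.3°, shortest Δλ = 57.5° (east) — does not cross 180°.
Leg 3: -117.3° → +93.1°, shortest Δλ = -149.6° (west) — crosses 180°.
Total crossings: 2.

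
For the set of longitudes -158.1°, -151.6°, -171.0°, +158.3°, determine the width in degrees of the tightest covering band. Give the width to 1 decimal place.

50.1°

Sort the longitudes: -171.0°, -158.1°, -151.6°, +158.3°.
Eastward gaps between consecutive values (wrapping around): 12.9°, 6.5°, 309.9°, 30.7°.
Largest gap = 309.9° ⇒ minimal covering band is its complement: 360° − 309.9° = 50.1°.
Band runs from +158.3° eastward to -151.6°, crossing the antimeridian.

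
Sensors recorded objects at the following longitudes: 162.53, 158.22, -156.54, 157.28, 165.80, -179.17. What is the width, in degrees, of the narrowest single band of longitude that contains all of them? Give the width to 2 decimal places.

Sort the longitudes: -179.17°, -156.54°, +157.28°, +158.22°, +162.53°, +165.80°.
Eastward gaps between consecutive values (wrapping around): 22.63°, 313.82°, 0.94°, 4.31°, 3.27°, 15.03°.
Largest gap = 313.82° ⇒ minimal covering band is its complement: 360° − 313.82° = 46.18°.
Band runs from +157.28° eastward to -156.54°, crossing the antimeridian.

46.18°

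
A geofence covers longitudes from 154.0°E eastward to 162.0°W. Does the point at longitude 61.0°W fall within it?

No

Band width going east from +154.0° to -162.0°: ((-162.0 − 154.0) mod 360) = 44.0°.
Offset of -61.0° east of the west edge: ((-61.0 − 154.0) mod 360) = 145.0°.
145.0° > 44.0° ⇒ outside.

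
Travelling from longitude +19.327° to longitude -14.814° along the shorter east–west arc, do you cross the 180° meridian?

No

Signed shortest Δλ = ((-14.814 − 19.327 + 180) mod 360) − 180 = -34.141°.
Going west by 34.141° from +19.327° reaches -14.814° without touching 180°.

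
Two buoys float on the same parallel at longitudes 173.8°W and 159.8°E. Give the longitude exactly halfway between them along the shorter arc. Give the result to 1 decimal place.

Signed shortest Δλ from -173.8° to +159.8° is -26.4°.
Midpoint longitude = -173.8° + (-26.4°)/2 = -173.8° − 13.2° = -187.0°.
Normalise into (−180°, 180°]: +173.0°.
(The naïve average (-173.8 + +159.8)/2 = -7.0° is on the wrong side of the globe.)

173.0°E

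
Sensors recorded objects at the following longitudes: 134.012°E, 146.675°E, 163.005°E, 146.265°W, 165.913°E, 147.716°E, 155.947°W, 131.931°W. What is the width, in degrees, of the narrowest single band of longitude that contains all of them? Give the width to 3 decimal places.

Sort the longitudes: -155.947°, -146.265°, -131.931°, +134.012°, +146.675°, +147.716°, +163.005°, +165.913°.
Eastward gaps between consecutive values (wrapping around): 9.682°, 14.334°, 265.943°, 12.663°, 1.041°, 15.289°, 2.908°, 38.140°.
Largest gap = 265.943° ⇒ minimal covering band is its complement: 360° − 265.943° = 94.057°.
Band runs from +134.012° eastward to -131.931°, crossing the antimeridian.

94.057°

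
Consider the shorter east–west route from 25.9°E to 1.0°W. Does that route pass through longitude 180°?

No

Signed shortest Δλ = ((-1.0 − 25.9 + 180) mod 360) − 180 = -26.9°.
Going west by 26.9° from +25.9° reaches -1.0° without touching 180°.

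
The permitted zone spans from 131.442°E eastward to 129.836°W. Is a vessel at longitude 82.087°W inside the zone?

No

Band width going east from +131.442° to -129.836°: ((-129.836 − 131.442) mod 360) = 98.722°.
Offset of -82.087° east of the west edge: ((-82.087 − 131.442) mod 360) = 146.471°.
146.471° > 98.722° ⇒ outside.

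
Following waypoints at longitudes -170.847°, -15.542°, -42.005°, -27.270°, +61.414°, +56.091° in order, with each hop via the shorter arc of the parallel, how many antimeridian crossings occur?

0

Leg 1: -170.847° → -15.542°, shortest Δλ = 155.305° (east) — does not cross 180°.
Leg 2: -15.542° → -42.005°, shortest Δλ = -26.463° (west) — does not cross 180°.
Leg 3: -42.005° → -27.270°, shortest Δλ = 14.735° (east) — does not cross 180°.
Leg 4: -27.270° → +61.414°, shortest Δλ = 88.684° (east) — does not cross 180°.
Leg 5: +61.414° → +56.091°, shortest Δλ = -5.323° (west) — does not cross 180°.
Total crossings: 0.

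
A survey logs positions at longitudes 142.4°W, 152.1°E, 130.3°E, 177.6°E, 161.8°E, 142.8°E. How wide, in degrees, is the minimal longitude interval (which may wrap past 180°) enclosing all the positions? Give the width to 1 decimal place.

87.3°

Sort the longitudes: -142.4°, +130.3°, +142.8°, +152.1°, +161.8°, +177.6°.
Eastward gaps between consecutive values (wrapping around): 272.7°, 12.5°, 9.3°, 9.7°, 15.8°, 40.0°.
Largest gap = 272.7° ⇒ minimal covering band is its complement: 360° − 272.7° = 87.3°.
Band runs from +130.3° eastward to -142.4°, crossing the antimeridian.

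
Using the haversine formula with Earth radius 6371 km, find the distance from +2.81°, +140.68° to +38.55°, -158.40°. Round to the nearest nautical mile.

3950 nmi

Δλ = -158.40 − 140.68 = -299.08°; wrapped into (−180°, 180°]: 60.92°.
Δφ = 38.55 − 2.81 = 35.74°.
a = sin²(Δφ/2) + cos φ₁ · cos φ₂ · sin²(Δλ/2) = 0.294899.
c = 2·atan2(√a, √(1−a)) = 1.14812 rad → d = 6371·c ≈ 7314.68 km ≈ 3949.61 nmi.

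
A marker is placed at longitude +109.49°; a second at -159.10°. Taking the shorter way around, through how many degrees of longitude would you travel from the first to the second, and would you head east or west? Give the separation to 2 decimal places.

Raw difference: -159.10 − 109.49 = -268.59°.
Normalise into (−180°, 180°]: -268.59° + 360° = 91.41°.
Positive ⇒ the second point lies to the east; separation 91.41°.

91.41° east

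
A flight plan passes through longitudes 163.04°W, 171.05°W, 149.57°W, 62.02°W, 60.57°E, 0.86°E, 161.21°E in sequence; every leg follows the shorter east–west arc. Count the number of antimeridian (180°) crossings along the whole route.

Leg 1: -163.04° → -171.05°, shortest Δλ = -8.01° (west) — does not cross 180°.
Leg 2: -171.05° → -149.57°, shortest Δλ = 21.48° (east) — does not cross 180°.
Leg 3: -149.57° → -62.02°, shortest Δλ = 87.55° (east) — does not cross 180°.
Leg 4: -62.02° → +60.57°, shortest Δλ = 122.59° (east) — does not cross 180°.
Leg 5: +60.57° → +0.86°, shortest Δλ = -59.71° (west) — does not cross 180°.
Leg 6: +0.86° → +161.21°, shortest Δλ = 160.35° (east) — does not cross 180°.
Total crossings: 0.

0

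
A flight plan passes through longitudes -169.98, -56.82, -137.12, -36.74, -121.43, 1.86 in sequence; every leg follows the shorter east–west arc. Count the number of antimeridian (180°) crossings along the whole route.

Leg 1: -169.98° → -56.82°, shortest Δλ = 113.16° (east) — does not cross 180°.
Leg 2: -56.82° → -137.12°, shortest Δλ = -80.3° (west) — does not cross 180°.
Leg 3: -137.12° → -36.74°, shortest Δλ = 100.38° (east) — does not cross 180°.
Leg 4: -36.74° → -121.43°, shortest Δλ = -84.69° (west) — does not cross 180°.
Leg 5: -121.43° → +1.86°, shortest Δλ = 123.29° (east) — does not cross 180°.
Total crossings: 0.

0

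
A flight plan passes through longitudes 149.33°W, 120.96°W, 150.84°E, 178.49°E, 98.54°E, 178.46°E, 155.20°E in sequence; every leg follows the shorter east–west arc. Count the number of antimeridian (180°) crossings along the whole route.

Leg 1: -149.33° → -120.96°, shortest Δλ = 28.37° (east) — does not cross 180°.
Leg 2: -120.96° → +150.84°, shortest Δλ = -88.2° (west) — crosses 180°.
Leg 3: +150.84° → +178.49°, shortest Δλ = 27.65° (east) — does not cross 180°.
Leg 4: +178.49° → +98.54°, shortest Δλ = -79.95° (west) — does not cross 180°.
Leg 5: +98.54° → +178.46°, shortest Δλ = 79.92° (east) — does not cross 180°.
Leg 6: +178.46° → +155.20°, shortest Δλ = -23.26° (west) — does not cross 180°.
Total crossings: 1.

1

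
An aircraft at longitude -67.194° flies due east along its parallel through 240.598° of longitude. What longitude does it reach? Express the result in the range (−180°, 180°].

+173.404°

Start at -67.194°; shift +240.598° → +173.404°.
+173.404° already lies in (−180°, 180°].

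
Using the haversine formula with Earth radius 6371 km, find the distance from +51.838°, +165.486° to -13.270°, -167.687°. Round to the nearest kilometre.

7687 km

Δλ = -167.687 − 165.486 = -333.173°; wrapped into (−180°, 180°]: 26.827°.
Δφ = -13.270 − 51.838 = -65.108°.
a = sin²(Δφ/2) + cos φ₁ · cos φ₂ · sin²(Δλ/2) = 0.321908.
c = 2·atan2(√a, √(1−a)) = 1.20662 rad → d = 6371·c ≈ 7687.35 km.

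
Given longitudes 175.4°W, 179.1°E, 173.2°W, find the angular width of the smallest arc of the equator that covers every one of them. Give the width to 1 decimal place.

7.7°

Sort the longitudes: -175.4°, -173.2°, +179.1°.
Eastward gaps between consecutive values (wrapping around): 2.2°, 352.3°, 5.5°.
Largest gap = 352.3° ⇒ minimal covering band is its complement: 360° − 352.3° = 7.7°.
Band runs from +179.1° eastward to -173.2°, crossing the antimeridian.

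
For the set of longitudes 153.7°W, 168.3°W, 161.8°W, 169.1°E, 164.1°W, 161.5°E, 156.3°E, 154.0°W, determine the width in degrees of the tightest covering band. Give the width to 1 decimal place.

Sort the longitudes: -168.3°, -164.1°, -161.8°, -154.0°, -153.7°, +156.3°, +161.5°, +169.1°.
Eastward gaps between consecutive values (wrapping around): 4.2°, 2.3°, 7.8°, 0.3°, 310.0°, 5.2°, 7.6°, 22.6°.
Largest gap = 310.0° ⇒ minimal covering band is its complement: 360° − 310.0° = 50.0°.
Band runs from +156.3° eastward to -153.7°, crossing the antimeridian.

50.0°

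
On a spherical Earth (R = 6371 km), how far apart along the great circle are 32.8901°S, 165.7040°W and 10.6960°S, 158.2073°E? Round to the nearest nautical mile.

2393 nmi

Δλ = 158.2073 − -165.7040 = 323.9113°; wrapped into (−180°, 180°]: -36.0887°.
Δφ = -10.6960 − -32.8901 = 22.1941°.
a = sin²(Δφ/2) + cos φ₁ · cos φ₂ · sin²(Δλ/2) = 0.116213.
c = 2·atan2(√a, √(1−a)) = 0.69575 rad → d = 6371·c ≈ 4432.62 km ≈ 2393.43 nmi.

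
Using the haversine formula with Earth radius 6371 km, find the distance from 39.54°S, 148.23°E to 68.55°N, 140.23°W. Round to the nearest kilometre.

Δλ = -140.23 − 148.23 = -288.46°; wrapped into (−180°, 180°]: 71.54°.
Δφ = 68.55 − -39.54 = 108.09°.
a = sin²(Δφ/2) + cos φ₁ · cos φ₂ · sin²(Δλ/2) = 0.751613.
c = 2·atan2(√a, √(1−a)) = 2.09812 rad → d = 6371·c ≈ 13367.15 km.

13367 km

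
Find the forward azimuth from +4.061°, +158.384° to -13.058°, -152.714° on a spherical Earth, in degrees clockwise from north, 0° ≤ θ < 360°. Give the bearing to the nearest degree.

Δλ = -152.714 − 158.384 = -311.098°; wrapped into (−180°, 180°]: 48.902°.
θ = atan2( sin Δλ · cos φ₂ , cos φ₁ · sin φ₂ − sin φ₁ · cos φ₂ · cos Δλ )
  = atan2(0.73410, -0.27072) = 110.243° → normalised to [0°, 360°): 110.243°.

110°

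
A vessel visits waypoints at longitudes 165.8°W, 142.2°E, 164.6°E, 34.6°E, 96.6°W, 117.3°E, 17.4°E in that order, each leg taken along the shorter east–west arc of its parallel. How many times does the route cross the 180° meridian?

Leg 1: -165.8° → +142.2°, shortest Δλ = -52.0° (west) — crosses 180°.
Leg 2: +142.2° → +164.6°, shortest Δλ = 22.4° (east) — does not cross 180°.
Leg 3: +164.6° → +34.6°, shortest Δλ = -130.0° (west) — does not cross 180°.
Leg 4: +34.6° → -96.6°, shortest Δλ = -131.2° (west) — does not cross 180°.
Leg 5: -96.6° → +117.3°, shortest Δλ = -146.1° (west) — crosses 180°.
Leg 6: +117.3° → +17.4°, shortest Δλ = -99.9° (west) — does not cross 180°.
Total crossings: 2.

2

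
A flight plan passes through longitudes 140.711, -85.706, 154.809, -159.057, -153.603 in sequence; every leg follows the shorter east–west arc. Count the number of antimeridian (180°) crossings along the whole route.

Leg 1: +140.711° → -85.706°, shortest Δλ = 133.583° (east) — crosses 180°.
Leg 2: -85.706° → +154.809°, shortest Δλ = -119.485° (west) — crosses 180°.
Leg 3: +154.809° → -159.057°, shortest Δλ = 46.134° (east) — crosses 180°.
Leg 4: -159.057° → -153.603°, shortest Δλ = 5.454° (east) — does not cross 180°.
Total crossings: 3.

3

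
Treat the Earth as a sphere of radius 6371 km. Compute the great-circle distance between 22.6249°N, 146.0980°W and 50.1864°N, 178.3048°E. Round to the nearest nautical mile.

2347 nmi

Δλ = 178.3048 − -146.0980 = 324.4028°; wrapped into (−180°, 180°]: -35.5972°.
Δφ = 50.1864 − 22.6249 = 27.5615°.
a = sin²(Δφ/2) + cos φ₁ · cos φ₂ · sin²(Δλ/2) = 0.111965.
c = 2·atan2(√a, √(1−a)) = 0.68238 rad → d = 6371·c ≈ 4347.47 km ≈ 2347.45 nmi.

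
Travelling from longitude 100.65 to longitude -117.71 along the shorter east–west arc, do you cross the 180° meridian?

Yes

Naïve |-117.71 − 100.65| = 218.36° > 180°, so the shorter arc goes the other way round — across 180°.
Signed shortest Δλ = ((-117.71 − 100.65 + 180) mod 360) − 180 = 141.64°.
Going east by 141.64° from +100.65° passes through 180° before reaching -117.71°.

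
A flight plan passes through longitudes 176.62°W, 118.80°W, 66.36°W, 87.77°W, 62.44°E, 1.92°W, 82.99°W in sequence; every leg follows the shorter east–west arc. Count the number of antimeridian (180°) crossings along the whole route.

0

Leg 1: -176.62° → -118.80°, shortest Δλ = 57.82° (east) — does not cross 180°.
Leg 2: -118.80° → -66.36°, shortest Δλ = 52.44° (east) — does not cross 180°.
Leg 3: -66.36° → -87.77°, shortest Δλ = -21.41° (west) — does not cross 180°.
Leg 4: -87.77° → +62.44°, shortest Δλ = 150.21° (east) — does not cross 180°.
Leg 5: +62.44° → -1.92°, shortest Δλ = -64.36° (west) — does not cross 180°.
Leg 6: -1.92° → -82.99°, shortest Δλ = -81.07° (west) — does not cross 180°.
Total crossings: 0.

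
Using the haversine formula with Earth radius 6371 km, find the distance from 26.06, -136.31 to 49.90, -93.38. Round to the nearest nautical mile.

2435 nmi

Δλ = -93.38 − -136.31 = 42.93°.
Δφ = 49.90 − 26.06 = 23.84°.
a = sin²(Δφ/2) + cos φ₁ · cos φ₂ · sin²(Δλ/2) = 0.120145.
c = 2·atan2(√a, √(1−a)) = 0.70793 rad → d = 6371·c ≈ 4510.21 km ≈ 2435.32 nmi.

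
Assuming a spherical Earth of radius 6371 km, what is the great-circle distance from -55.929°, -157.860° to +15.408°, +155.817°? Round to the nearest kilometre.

9030 km

Δλ = 155.817 − -157.860 = 313.677°; wrapped into (−180°, 180°]: -46.323°.
Δφ = 15.408 − -55.929 = 71.337°.
a = sin²(Δφ/2) + cos φ₁ · cos φ₂ · sin²(Δλ/2) = 0.423553.
c = 2·atan2(√a, √(1−a)) = 1.41730 rad → d = 6371·c ≈ 9029.61 km.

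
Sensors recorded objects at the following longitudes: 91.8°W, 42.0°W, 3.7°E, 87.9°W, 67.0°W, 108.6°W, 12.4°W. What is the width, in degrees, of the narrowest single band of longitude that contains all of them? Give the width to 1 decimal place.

112.3°

Sort the longitudes: -108.6°, -91.8°, -87.9°, -67.0°, -42.0°, -12.4°, +3.7°.
Eastward gaps between consecutive values (wrapping around): 16.8°, 3.9°, 20.9°, 25.0°, 29.6°, 16.1°, 247.7°.
Largest gap = 247.7° ⇒ minimal covering band is its complement: 360° − 247.7° = 112.3°.
Band runs from -108.6° eastward to +3.7°.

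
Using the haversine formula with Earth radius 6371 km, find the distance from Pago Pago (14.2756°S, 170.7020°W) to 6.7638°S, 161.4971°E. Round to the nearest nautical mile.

Δλ = 161.4971 − -170.7020 = 332.1991°; wrapped into (−180°, 180°]: -27.8009°.
Δφ = -6.7638 − -14.2756 = 7.5118°.
a = sin²(Δφ/2) + cos φ₁ · cos φ₂ · sin²(Δλ/2) = 0.059833.
c = 2·atan2(√a, √(1−a)) = 0.49423 rad → d = 6371·c ≈ 3148.74 km ≈ 1700.18 nmi.

1700 nmi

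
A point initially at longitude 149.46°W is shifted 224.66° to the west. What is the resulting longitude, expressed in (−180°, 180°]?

Start at -149.46°; shift −224.66° → -374.12°.
-374.12° lies outside (−180°, 180°]; add 360° → -14.12°.

14.12°W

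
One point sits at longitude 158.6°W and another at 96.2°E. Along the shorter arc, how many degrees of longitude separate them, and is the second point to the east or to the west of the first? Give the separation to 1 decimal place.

Raw difference: 96.2 − -158.6 = 254.8°.
Normalise into (−180°, 180°]: 254.8° − 360° = -105.2°.
Negative ⇒ the second point lies to the west; separation 105.2°.

105.2° west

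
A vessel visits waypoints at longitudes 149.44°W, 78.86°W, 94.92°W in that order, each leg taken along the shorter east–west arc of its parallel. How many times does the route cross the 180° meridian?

Leg 1: -149.44° → -78.86°, shortest Δλ = 70.58° (east) — does not cross 180°.
Leg 2: -78.86° → -94.92°, shortest Δλ = -16.06° (west) — does not cross 180°.
Total crossings: 0.

0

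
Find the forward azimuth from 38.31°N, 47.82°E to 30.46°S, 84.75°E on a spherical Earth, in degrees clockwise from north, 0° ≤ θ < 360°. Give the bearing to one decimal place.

Δλ = 84.75 − 47.82 = 36.93°.
θ = atan2( sin Δλ · cos φ₂ , cos φ₁ · sin φ₂ − sin φ₁ · cos φ₂ · cos Δλ )
  = atan2(0.51791, -0.82493) = 147.878° → normalised to [0°, 360°): 147.878°.

147.9°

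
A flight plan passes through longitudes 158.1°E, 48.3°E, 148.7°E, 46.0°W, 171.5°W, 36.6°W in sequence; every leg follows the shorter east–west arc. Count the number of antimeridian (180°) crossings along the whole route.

Leg 1: +158.1° → +48.3°, shortest Δλ = -109.8° (west) — does not cross 180°.
Leg 2: +48.3° → +148.7°, shortest Δλ = 100.4° (east) — does not cross 180°.
Leg 3: +148.7° → -46.0°, shortest Δλ = 165.3° (east) — crosses 180°.
Leg 4: -46.0° → -171.5°, shortest Δλ = -125.5° (west) — does not cross 180°.
Leg 5: -171.5° → -36.6°, shortest Δλ = 134.9° (east) — does not cross 180°.
Total crossings: 1.

1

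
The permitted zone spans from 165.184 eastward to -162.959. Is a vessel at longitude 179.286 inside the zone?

Band width going east from +165.184° to -162.959°: ((-162.959 − 165.184) mod 360) = 31.857°.
Offset of +179.286° east of the west edge: ((179.286 − 165.184) mod 360) = 14.102°.
14.102° ≤ 31.857° ⇒ inside.

Yes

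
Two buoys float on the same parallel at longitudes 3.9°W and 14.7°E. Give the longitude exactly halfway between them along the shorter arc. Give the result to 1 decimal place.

5.4°E

Signed shortest Δλ from -3.9° to +14.7° is +18.6°.
Midpoint longitude = -3.9° + (+18.6°)/2 = -3.9° + 9.3° = +5.4°.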